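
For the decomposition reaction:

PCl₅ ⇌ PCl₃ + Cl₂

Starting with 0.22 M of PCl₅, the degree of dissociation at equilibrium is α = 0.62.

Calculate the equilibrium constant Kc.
K_c = 0.2225

x = α·[A]₀ = 0.62 × 0.22 = 0.1364 M dissociated.
At eq: [PCl₅] = 0.22 − 0.1364 = 0.0836 M; [PCl₃] = [Cl₂] = x = 0.1364 M.
Kc = [PCl₃][Cl₂]/[PCl₅] = (0.1364)²/0.0836 = 0.2225.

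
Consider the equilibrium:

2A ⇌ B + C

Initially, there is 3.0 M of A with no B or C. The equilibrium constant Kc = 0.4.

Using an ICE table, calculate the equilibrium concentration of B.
[B] = 0.838 M

ICE: [A] = 3.0 − 2x, [B] = [C] = x.
Kc = x²/(3.0 − 2x)² = 0.4 ⇒ √Kc = x/(3.0 − 2x).
x = √0.4·3.0/(1 + 2√0.4) = 0.63246·3.0/2.2649 = 0.83772.
[B] = x = 0.838 M.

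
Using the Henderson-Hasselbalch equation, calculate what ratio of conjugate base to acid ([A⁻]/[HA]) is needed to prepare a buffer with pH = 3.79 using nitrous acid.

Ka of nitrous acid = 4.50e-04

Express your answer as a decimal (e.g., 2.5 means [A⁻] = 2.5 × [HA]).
[A⁻]/[HA] = 2.775

pKa = −log(4.50e-04) = 3.3468. pH = pKa + log([A⁻]/[HA]). 3.79 = 3.3468 + log(ratio). log(ratio) = 3.79 − 3.3468 = 0.4432. ratio = 10^(0.4432) = 2.775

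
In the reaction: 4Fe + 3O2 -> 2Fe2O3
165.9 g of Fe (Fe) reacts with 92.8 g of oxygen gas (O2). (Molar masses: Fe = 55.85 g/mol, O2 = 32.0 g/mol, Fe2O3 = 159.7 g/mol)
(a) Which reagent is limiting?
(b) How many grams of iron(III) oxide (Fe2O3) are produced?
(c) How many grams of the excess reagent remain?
(a) Fe, (b) 237.2 g, (c) 21.51 g

Moles of Fe = 165.9 g ÷ 55.85 g/mol = 2.97046 mol
Moles of O2 = 92.8 g ÷ 32.0 g/mol = 2.9 mol
Moles ÷ coefficient: Fe: 2.97046/4 = 0.7426, O2: 2.9/3 = 0.9667
(a) Fe has the smaller value, so Fe is the limiting reagent.
(b) Moles of Fe2O3 = 2.97046 mol Fe × (2/4) = 1.48523 mol; mass = 1.48523 mol × 159.7 g/mol = 237.2 g
(c) O2 consumed = 2.97046 × (3/4) = 2.22784 mol; remaining = 2.9 − 2.22784 = 0.672158 mol; mass = 0.672158 mol × 32.0 g/mol = 21.51 g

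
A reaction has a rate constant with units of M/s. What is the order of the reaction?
zero order (0)

For an n-th order reaction, k has units M^(1-n)·s⁻¹. Matching M/s gives 1-n = 1, so n = 0 (zero order).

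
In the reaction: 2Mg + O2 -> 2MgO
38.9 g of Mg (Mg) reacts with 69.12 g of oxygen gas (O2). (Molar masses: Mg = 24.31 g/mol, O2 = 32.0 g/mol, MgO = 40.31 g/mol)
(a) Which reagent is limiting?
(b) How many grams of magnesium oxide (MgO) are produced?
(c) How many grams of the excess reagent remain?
(a) Mg, (b) 64.5 g, (c) 43.52 g

Moles of Mg = 38.9 g ÷ 24.31 g/mol = 1.60016 mol
Moles of O2 = 69.12 g ÷ 32.0 g/mol = 2.16 mol
Moles ÷ coefficient: Mg: 1.60016/2 = 0.8001, O2: 2.16/1 = 2.16
(a) Mg has the smaller value, so Mg is the limiting reagent.
(b) Moles of MgO = 1.60016 mol Mg × (2/2) = 1.60016 mol; mass = 1.60016 mol × 40.31 g/mol = 64.5 g
(c) O2 consumed = 1.60016 × (1/2) = 0.800082 mol; remaining = 2.16 − 0.800082 = 1.35992 mol; mass = 1.35992 mol × 32.0 g/mol = 43.52 g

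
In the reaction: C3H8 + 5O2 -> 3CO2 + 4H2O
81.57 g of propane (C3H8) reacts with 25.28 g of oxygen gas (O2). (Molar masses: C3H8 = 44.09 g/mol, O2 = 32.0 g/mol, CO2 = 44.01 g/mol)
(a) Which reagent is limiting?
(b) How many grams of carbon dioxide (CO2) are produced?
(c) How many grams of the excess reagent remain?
(a) O2, (b) 20.86 g, (c) 74.6 g

Moles of C3H8 = 81.57 g ÷ 44.09 g/mol = 1.85008 mol
Moles of O2 = 25.28 g ÷ 32.0 g/mol = 0.79 mol
Moles ÷ coefficient: C3H8: 1.85008/1 = 1.85, O2: 0.79/5 = 0.158
(a) O2 has the smaller value, so O2 is the limiting reagent.
(b) Moles of CO2 = 0.79 mol O2 × (3/5) = 0.474 mol; mass = 0.474 mol × 44.01 g/mol = 20.86 g
(c) C3H8 consumed = 0.79 × (1/5) = 0.158 mol; remaining = 1.85008 − 0.158 = 1.69208 mol; mass = 1.69208 mol × 44.09 g/mol = 74.6 g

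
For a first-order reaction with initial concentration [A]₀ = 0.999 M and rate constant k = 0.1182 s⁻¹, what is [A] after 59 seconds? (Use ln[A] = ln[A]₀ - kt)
0.0009 M

ln[A] = ln[A]₀ - k·t = ln(0.999) - (0.1182)·(59) = -0.0010 - 6.9738 = -6.9748
[A] = e^(-6.9748) = 0.0009 M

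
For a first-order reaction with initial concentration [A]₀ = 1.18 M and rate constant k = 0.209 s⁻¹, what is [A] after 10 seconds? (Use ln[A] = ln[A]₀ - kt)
0.1460 M

ln[A] = ln[A]₀ - k·t = ln(1.18) - (0.209)·(10) = 0.1655 - 2.0900 = -1.9245
[A] = e^(-1.9245) = 0.1460 M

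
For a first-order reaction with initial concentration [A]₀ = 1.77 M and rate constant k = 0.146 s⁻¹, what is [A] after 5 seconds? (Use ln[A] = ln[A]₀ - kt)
0.8530 M

ln[A] = ln[A]₀ - k·t = ln(1.77) - (0.146)·(5) = 0.5710 - 0.7300 = -0.1590
[A] = e^(-0.1590) = 0.8530 M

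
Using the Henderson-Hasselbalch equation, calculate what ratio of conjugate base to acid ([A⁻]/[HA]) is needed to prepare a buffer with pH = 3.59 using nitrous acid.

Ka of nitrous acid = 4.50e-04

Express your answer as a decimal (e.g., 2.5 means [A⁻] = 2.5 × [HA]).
[A⁻]/[HA] = 1.751

pKa = −log(4.50e-04) = 3.3468. pH = pKa + log([A⁻]/[HA]). 3.59 = 3.3468 + log(ratio). log(ratio) = 3.59 − 3.3468 = 0.2432. ratio = 10^(0.2432) = 1.751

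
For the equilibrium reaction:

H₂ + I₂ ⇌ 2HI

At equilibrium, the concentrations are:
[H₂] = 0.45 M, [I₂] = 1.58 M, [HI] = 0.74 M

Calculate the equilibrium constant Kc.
K_c = 0.7702

Kc = ([HI]^2) / ([H₂] × [I₂])
   = ((0.74)^2) / ((0.45)·(1.58))
   = 0.5476 / 0.711 = 0.7702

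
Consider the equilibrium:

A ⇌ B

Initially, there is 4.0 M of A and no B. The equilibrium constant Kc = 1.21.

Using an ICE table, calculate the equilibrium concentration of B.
[B] = 2.190 M

ICE: [A] = 4.0 − x, [B] = x.
Kc = x/(4.0 − x) = 1.21 ⇒ x = 1.21·4.0/(1 + 1.21) = 4.84/2.21 = 2.19.
[B] = x = 2.190 M.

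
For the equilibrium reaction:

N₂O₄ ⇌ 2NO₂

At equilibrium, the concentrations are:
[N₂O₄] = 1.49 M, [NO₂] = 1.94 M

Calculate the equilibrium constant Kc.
K_c = 2.5259

Kc = ([NO₂]^2) / ([N₂O₄])
   = ((1.94)^2) / ((1.49))
   = 3.7636 / 1.49 = 2.5259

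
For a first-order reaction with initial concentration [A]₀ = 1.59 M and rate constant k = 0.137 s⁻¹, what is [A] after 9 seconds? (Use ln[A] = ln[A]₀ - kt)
0.4634 M

ln[A] = ln[A]₀ - k·t = ln(1.59) - (0.137)·(9) = 0.4637 - 1.2330 = -0.7693
[A] = e^(-0.7693) = 0.4634 M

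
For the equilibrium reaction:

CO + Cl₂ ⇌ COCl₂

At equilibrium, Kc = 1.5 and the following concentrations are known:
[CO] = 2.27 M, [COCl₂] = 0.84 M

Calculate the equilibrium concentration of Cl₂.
[Cl₂] = 0.2467 M

Kc = ([COCl₂]) / ([CO] × [Cl₂]) = 1.5
[Cl₂]^1 = (product terms)/(Kc · other reactant terms) = 0.84 / (1.5 · 2.27) = 0.2467
[Cl₂] = 0.2467 M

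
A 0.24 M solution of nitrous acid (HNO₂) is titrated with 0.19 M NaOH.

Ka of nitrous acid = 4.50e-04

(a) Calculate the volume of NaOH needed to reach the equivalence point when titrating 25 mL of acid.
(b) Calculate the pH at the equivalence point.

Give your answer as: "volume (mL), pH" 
V = 31.6 mL, pH = 8.19

(a) At equivalence: moles acid = moles base.
moles acid = 0.24 × 0.025 = 0.006 mol; V_NaOH = 0.006/0.19 = 0.03158 L = 31.6 mL.
(b) At equivalence, all acid → conjugate base A⁻ at [A⁻] = 0.006/0.05658 = 0.106 M.
Kb = Kw/Ka = 1.0e-14/4.50e-04 = 2.222e-11; [OH⁻] = √(Kb·[A⁻]) = 1.535e-06; pOH = 5.81; pH = 14 − pOH = 8.19.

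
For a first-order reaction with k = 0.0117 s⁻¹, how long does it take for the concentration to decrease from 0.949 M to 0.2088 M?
129.40 s

From ln[A] = ln[A]₀ - k·t: t = ln([A]₀/[A])/k = ln(0.949/0.2088)/0.0117 = ln(4.5450)/0.0117 = 1.5140/0.0117 = 129.40 s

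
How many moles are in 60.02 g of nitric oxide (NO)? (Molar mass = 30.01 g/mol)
Moles = 60.02 g ÷ 30.01 g/mol = 2 mol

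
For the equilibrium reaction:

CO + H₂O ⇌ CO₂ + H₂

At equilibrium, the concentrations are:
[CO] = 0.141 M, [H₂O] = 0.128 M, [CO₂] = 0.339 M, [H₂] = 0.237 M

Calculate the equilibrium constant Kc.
K_c = 4.4516

Kc = ([CO₂] × [H₂]) / ([CO] × [H₂O])
   = ((0.339)·(0.237)) / ((0.141)·(0.128))
   = 0.080343 / 0.018048 = 4.4516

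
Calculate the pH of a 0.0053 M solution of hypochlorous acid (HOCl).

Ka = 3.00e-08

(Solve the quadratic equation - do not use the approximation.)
pH = 4.90

x² + Ka×x - Ka×C = 0. Using quadratic formula: [H⁺] = 1.2595e-05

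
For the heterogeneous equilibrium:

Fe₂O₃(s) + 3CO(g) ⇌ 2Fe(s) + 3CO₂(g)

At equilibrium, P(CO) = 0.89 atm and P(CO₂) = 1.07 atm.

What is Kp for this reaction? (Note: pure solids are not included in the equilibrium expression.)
K_p = 1.738

Solids (Fe₂O₃, Fe) are excluded.
Kp = P(CO₂)³/P(CO)³ = (1.07)³/(0.89)³ = 1.225/0.705 = 1.738.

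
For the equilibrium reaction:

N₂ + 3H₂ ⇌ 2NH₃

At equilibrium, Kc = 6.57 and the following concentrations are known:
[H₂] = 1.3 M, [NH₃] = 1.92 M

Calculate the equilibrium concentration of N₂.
[N₂] = 0.2554 M

Kc = ([NH₃]^2) / ([N₂] × [H₂]^3) = 6.57
[N₂]^1 = (product terms)/(Kc · other reactant terms) = 3.6864 / (6.57 · 2.197) = 0.25539
[N₂] = 0.2554 M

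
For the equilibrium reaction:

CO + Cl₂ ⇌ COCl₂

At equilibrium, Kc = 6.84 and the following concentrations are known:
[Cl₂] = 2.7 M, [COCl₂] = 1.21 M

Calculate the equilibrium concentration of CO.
[CO] = 0.0655 M

Kc = ([COCl₂]) / ([CO] × [Cl₂]) = 6.84
[CO]^1 = (product terms)/(Kc · other reactant terms) = 1.21 / (6.84 · 2.7) = 0.065519
[CO] = 0.0655 M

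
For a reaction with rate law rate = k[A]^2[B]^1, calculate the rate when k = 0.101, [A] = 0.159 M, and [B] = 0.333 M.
0.0008503 M/s

rate = k·[A]^2·[B]^1 = 0.101·(0.159)^2·(0.333)^1 = 0.101·0.025281·0.333 = 0.0008503 M/s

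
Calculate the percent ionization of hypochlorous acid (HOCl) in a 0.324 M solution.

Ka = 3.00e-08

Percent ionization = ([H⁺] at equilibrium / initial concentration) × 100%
Percent ionization = 0.0304%

Let x = [H⁺]. Ka = x²/(C - x) ⇒ x² + (3.00e-08)x - (3.00e-08)(0.324) = 0. x = 9.8575e-05. Percent = (9.8575e-05/0.324) × 100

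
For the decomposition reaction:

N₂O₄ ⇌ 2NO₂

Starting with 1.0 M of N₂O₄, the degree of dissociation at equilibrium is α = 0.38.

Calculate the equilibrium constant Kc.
K_c = 0.9316

x = α·[A]₀ = 0.38 × 1.0 = 0.38 M dissociated.
At eq: [N₂O₄] = 1.0 − 0.38 = 0.62 M; [NO₂] = 2x = 0.76 M.
Kc = [NO₂]²/[N₂O₄] = (0.76)²/0.62 = 0.9316.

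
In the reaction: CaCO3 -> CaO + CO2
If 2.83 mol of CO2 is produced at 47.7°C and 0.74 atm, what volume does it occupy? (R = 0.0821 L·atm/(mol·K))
T = 47.7°C + 273.15 = 320.85 K
V = nRT/P = (2.83 × 0.0821 × 320.85) / 0.74
V = 100.74 L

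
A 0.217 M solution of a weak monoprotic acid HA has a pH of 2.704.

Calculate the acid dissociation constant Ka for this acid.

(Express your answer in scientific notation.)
K_a = 1.82e-05

[H⁺] = 10^(−pH) = 10^(−2.704) = 1.977e-03 M. For HA ⇌ H⁺ + A⁻, Ka = x²/(C − x) = (1.977e-03)²/(0.217 − 1.977e-03) = 1.82e-05.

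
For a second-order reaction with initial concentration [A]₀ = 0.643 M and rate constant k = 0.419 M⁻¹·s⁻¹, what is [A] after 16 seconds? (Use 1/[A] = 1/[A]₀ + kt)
0.1211 M

1/[A] = 1/[A]₀ + k·t = 1/0.643 + (0.419)·(16) = 1.5552 + 6.7040 = 8.2592
[A] = 1/8.2592 = 0.1211 M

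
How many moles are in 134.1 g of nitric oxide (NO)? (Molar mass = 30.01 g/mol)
Moles = 134.1 g ÷ 30.01 g/mol = 4.469 mol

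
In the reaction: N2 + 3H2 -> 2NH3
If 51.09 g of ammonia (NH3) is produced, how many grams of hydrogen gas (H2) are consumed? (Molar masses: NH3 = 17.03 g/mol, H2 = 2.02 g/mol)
Moles of NH3 = 51.09 g ÷ 17.03 g/mol = 3 mol
Mole ratio: 3 mol H2 / 2 mol NH3
Moles of H2 = 3 × (3/2) = 4.5 mol
Mass of H2 = 4.5 mol × 2.02 g/mol = 9.09 g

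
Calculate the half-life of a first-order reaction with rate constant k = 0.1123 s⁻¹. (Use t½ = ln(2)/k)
6.17 s

t½ = ln(2)/k = 0.6931/0.1123 = 6.17 s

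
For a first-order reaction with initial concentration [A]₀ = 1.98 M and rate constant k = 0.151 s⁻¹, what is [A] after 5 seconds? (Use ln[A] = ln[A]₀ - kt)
0.9306 M

ln[A] = ln[A]₀ - k·t = ln(1.98) - (0.151)·(5) = 0.6831 - 0.7550 = -0.0719
[A] = e^(-0.0719) = 0.9306 M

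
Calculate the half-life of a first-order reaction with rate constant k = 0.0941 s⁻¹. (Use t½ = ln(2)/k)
7.37 s

t½ = ln(2)/k = 0.6931/0.0941 = 7.37 s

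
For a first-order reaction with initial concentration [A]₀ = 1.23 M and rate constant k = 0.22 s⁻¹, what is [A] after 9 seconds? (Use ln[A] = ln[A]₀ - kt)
0.1698 M

ln[A] = ln[A]₀ - k·t = ln(1.23) - (0.22)·(9) = 0.2070 - 1.9800 = -1.7730
[A] = e^(-1.7730) = 0.1698 M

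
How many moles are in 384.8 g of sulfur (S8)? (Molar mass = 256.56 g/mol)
Moles = 384.8 g ÷ 256.56 g/mol = 1.5 mol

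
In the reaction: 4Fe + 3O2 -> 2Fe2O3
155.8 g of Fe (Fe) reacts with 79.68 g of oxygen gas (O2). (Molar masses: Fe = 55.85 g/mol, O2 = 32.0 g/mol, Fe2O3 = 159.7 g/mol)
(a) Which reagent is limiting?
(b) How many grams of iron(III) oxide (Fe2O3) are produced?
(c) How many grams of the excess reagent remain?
(a) Fe, (b) 222.8 g, (c) 12.73 g

Moles of Fe = 155.8 g ÷ 55.85 g/mol = 2.78962 mol
Moles of O2 = 79.68 g ÷ 32.0 g/mol = 2.49 mol
Moles ÷ coefficient: Fe: 2.78962/4 = 0.6974, O2: 2.49/3 = 0.83
(a) Fe has the smaller value, so Fe is the limiting reagent.
(b) Moles of Fe2O3 = 2.78962 mol Fe × (2/4) = 1.39481 mol; mass = 1.39481 mol × 159.7 g/mol = 222.8 g
(c) O2 consumed = 2.78962 × (3/4) = 2.09221 mol; remaining = 2.49 − 2.09221 = 0.397789 mol; mass = 0.397789 mol × 32.0 g/mol = 12.73 g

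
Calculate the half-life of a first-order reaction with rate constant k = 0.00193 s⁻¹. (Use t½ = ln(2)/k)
359.14 s

t½ = ln(2)/k = 0.6931/0.00193 = 359.14 s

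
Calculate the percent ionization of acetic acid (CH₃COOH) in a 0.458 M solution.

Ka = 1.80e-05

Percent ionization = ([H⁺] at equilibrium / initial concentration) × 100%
Percent ionization = 0.625%

Let x = [H⁺]. Ka = x²/(C - x) ⇒ x² + (1.80e-05)x - (1.80e-05)(0.458) = 0. x = 2.8623e-03. Percent = (2.8623e-03/0.458) × 100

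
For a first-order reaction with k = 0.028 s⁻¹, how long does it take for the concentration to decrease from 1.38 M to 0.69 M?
24.76 s

From ln[A] = ln[A]₀ - k·t: t = ln([A]₀/[A])/k = ln(1.38/0.69)/0.028 = ln(2.0000)/0.028 = 0.6931/0.028 = 24.76 s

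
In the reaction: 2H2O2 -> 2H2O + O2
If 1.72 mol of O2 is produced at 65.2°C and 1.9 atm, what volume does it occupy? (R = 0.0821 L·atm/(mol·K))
T = 65.2°C + 273.15 = 338.35 K
V = nRT/P = (1.72 × 0.0821 × 338.35) / 1.9
V = 25.15 L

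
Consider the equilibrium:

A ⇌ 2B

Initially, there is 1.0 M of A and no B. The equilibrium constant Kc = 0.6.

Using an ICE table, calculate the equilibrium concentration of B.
[B] = 0.639 M

ICE: [A] = 1.0 − x, [B] = 2x.
Kc = (2x)²/(1.0 − x) = 0.6 ⇒ 4x² + 0.6x − 0.6 = 0.
x = (−0.6 + √(0.6² + 4·4·0.6))/(2·4) = (−0.6 + √9.96)/8 = 0.31949.
[B] = 2x = 0.639 M.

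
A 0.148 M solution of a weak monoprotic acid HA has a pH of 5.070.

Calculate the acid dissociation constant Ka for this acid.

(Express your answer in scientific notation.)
K_a = 4.90e-10

[H⁺] = 10^(−pH) = 10^(−5.070) = 8.511e-06 M. For HA ⇌ H⁺ + A⁻, Ka = x²/(C − x) = (8.511e-06)²/(0.148 − 8.511e-06) = 4.90e-10.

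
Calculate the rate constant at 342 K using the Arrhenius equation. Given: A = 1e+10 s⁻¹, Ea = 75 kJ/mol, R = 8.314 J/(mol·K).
3.50e-02 s⁻¹

k = A·exp(-Ea/(R·T)) = 1e+10·exp(-75000/(8.314·342)) = 1e+10·exp(-26.3770) = 1e+10·3.5045e-12 = 3.50e-02 s⁻¹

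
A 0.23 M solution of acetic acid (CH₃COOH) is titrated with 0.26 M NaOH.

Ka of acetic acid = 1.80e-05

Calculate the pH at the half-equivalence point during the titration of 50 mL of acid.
pH = pKa = 4.74

At the half-equivalence point, [HA] = [A⁻], so by Henderson–Hasselbalch pH = pKa + log(1) = pKa.
pKa = −log(1.80e-05) = 4.74.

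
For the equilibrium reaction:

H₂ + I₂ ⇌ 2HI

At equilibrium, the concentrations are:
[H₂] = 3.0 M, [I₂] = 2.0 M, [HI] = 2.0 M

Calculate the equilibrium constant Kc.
K_c = 0.6667

Kc = ([HI]^2) / ([H₂] × [I₂])
   = ((2.0)^2) / ((3.0)·(2.0))
   = 4 / 6 = 0.6667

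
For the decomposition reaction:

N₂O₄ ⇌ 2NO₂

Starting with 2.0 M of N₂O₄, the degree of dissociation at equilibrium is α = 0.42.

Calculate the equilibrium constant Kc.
K_c = 2.4331

x = α·[A]₀ = 0.42 × 2.0 = 0.84 M dissociated.
At eq: [N₂O₄] = 2.0 − 0.84 = 1.16 M; [NO₂] = 2x = 1.68 M.
Kc = [NO₂]²/[N₂O₄] = (1.68)²/1.16 = 2.433.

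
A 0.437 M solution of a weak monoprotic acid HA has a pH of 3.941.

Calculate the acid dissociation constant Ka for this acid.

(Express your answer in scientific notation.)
K_a = 3.00e-08

[H⁺] = 10^(−pH) = 10^(−3.941) = 1.146e-04 M. For HA ⇌ H⁺ + A⁻, Ka = x²/(C − x) = (1.146e-04)²/(0.437 − 1.146e-04) = 3.00e-08.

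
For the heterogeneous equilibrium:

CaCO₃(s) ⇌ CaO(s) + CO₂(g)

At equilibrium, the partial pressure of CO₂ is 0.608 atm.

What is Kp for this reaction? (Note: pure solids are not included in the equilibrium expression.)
K_p = 0.608

Solids (CaCO₃, CaO) have activity 1 and are excluded.
Kp = P(CO₂) = 0.608.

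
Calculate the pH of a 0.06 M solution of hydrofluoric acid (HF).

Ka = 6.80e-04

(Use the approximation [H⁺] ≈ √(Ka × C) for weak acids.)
pH = 2.19

[H⁺] = √(Ka × C) = √(6.80e-04 × 0.06) = 6.3875e-03. pH = -log(6.3875e-03)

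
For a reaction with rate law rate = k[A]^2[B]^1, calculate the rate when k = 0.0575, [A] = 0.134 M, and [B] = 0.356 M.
0.0003676 M/s

rate = k·[A]^2·[B]^1 = 0.0575·(0.134)^2·(0.356)^1 = 0.0575·0.017956·0.356 = 0.0003676 M/s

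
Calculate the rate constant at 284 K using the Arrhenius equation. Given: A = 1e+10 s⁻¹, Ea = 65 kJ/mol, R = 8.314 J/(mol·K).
1.11e-02 s⁻¹

k = A·exp(-Ea/(R·T)) = 1e+10·exp(-65000/(8.314·284)) = 1e+10·exp(-27.5287) = 1e+10·1.1078e-12 = 1.11e-02 s⁻¹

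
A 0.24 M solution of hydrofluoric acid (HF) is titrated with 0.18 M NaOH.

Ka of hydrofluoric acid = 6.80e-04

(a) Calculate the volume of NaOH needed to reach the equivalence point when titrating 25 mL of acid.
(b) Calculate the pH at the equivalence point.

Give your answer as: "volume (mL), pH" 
V = 33.3 mL, pH = 8.09

(a) At equivalence: moles acid = moles base.
moles acid = 0.24 × 0.025 = 0.006 mol; V_NaOH = 0.006/0.18 = 0.03333 L = 33.3 mL.
(b) At equivalence, all acid → conjugate base A⁻ at [A⁻] = 0.006/0.05833 = 0.1029 M.
Kb = Kw/Ka = 1.0e-14/6.80e-04 = 1.471e-11; [OH⁻] = √(Kb·[A⁻]) = 1.230e-06; pOH = 5.91; pH = 14 − pOH = 8.09.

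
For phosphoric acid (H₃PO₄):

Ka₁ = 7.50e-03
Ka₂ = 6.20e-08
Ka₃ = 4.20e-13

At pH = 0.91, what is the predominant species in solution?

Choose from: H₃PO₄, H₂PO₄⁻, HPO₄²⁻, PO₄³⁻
H₃PO₄

pKa1 = 2.12, pKa2 = 7.21, pKa3 = 12.38. Each pKa is the crossover between adjacent species; pH = 0.91 lies in the region where H₃PO₄ predominates.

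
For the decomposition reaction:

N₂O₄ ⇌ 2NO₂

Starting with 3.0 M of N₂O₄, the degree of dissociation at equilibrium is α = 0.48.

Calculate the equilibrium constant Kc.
K_c = 5.3169

x = α·[A]₀ = 0.48 × 3.0 = 1.44 M dissociated.
At eq: [N₂O₄] = 3.0 − 1.44 = 1.56 M; [NO₂] = 2x = 2.88 M.
Kc = [NO₂]²/[N₂O₄] = (2.88)²/1.56 = 5.317.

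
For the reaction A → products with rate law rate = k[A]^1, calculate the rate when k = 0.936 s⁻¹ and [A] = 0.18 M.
0.1685 M/s

rate = k·[A]^1 = 0.936·(0.18)^1 = 0.936·0.18 = 0.1685 M/s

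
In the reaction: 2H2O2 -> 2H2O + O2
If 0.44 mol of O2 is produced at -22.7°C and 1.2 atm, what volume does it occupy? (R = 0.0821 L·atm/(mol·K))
T = -22.7°C + 273.15 = 250.45 K
V = nRT/P = (0.44 × 0.0821 × 250.45) / 1.2
V = 7.54 L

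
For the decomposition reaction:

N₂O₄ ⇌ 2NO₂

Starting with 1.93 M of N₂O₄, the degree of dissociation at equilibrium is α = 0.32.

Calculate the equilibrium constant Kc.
K_c = 1.1625

x = α·[A]₀ = 0.32 × 1.93 = 0.6176 M dissociated.
At eq: [N₂O₄] = 1.93 − 0.6176 = 1.312 M; [NO₂] = 2x = 1.235 M.
Kc = [NO₂]²/[N₂O₄] = (1.235)²/1.312 = 1.163.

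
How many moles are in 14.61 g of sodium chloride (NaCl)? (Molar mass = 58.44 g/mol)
Moles = 14.61 g ÷ 58.44 g/mol = 0.25 mol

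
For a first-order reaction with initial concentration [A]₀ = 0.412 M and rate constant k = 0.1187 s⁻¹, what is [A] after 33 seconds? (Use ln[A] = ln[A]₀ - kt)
0.0082 M

ln[A] = ln[A]₀ - k·t = ln(0.412) - (0.1187)·(33) = -0.8867 - 3.9171 = -4.8038
[A] = e^(-4.8038) = 0.0082 M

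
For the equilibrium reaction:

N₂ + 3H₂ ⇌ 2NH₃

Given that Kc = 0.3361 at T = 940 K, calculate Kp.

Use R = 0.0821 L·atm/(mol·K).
K_p = 5.64e-05

Δn = (moles gaseous products) − (moles gaseous reactants) = -2
T = 940 K; RT = 0.0821 × 940 = 77.174
Kp = Kc·(RT)^Δn = 0.3361 × (77.174)^-2 = 0.3361 × 0.000167903 = 5.64e-05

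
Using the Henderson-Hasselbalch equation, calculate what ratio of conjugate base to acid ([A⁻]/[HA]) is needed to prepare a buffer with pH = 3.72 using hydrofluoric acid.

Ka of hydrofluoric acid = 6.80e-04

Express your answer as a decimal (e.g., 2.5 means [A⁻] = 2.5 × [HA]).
[A⁻]/[HA] = 3.569

pKa = −log(6.80e-04) = 3.1675. pH = pKa + log([A⁻]/[HA]). 3.72 = 3.1675 + log(ratio). log(ratio) = 3.72 − 3.1675 = 0.5525. ratio = 10^(0.5525) = 3.569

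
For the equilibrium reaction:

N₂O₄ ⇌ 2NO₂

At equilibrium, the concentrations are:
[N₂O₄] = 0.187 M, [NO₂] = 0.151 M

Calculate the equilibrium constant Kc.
K_c = 0.1219

Kc = ([NO₂]^2) / ([N₂O₄])
   = ((0.151)^2) / ((0.187))
   = 0.022801 / 0.187 = 0.1219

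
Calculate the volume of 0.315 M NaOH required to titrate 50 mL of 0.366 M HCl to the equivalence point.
V_{base} = 58.1 mL

At equivalence: moles acid = moles base.
moles HCl = 0.366 M × 0.05 L = 0.0183 mol
V_NaOH = 0.0183 mol ÷ 0.315 M = 0.0581 L = 58.1 mL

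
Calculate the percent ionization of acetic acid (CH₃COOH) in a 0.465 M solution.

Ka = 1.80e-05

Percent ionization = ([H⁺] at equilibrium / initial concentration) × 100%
Percent ionization = 0.62%

Let x = [H⁺]. Ka = x²/(C - x) ⇒ x² + (1.80e-05)x - (1.80e-05)(0.465) = 0. x = 2.8841e-03. Percent = (2.8841e-03/0.465) × 100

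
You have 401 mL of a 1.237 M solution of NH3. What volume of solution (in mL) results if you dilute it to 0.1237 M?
Using M₁V₁ = M₂V₂:
1.237 × 401 = 0.1237 × V₂
V₂ = (1.237 × 401) / 0.1237 = 4010 mL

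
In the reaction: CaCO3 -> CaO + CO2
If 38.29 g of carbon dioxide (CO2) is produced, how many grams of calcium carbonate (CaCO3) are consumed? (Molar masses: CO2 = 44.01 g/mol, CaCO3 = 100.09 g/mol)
Moles of CO2 = 38.29 g ÷ 44.01 g/mol = 0.87003 mol
Mole ratio: 1 mol CaCO3 / 1 mol CO2
Moles of CaCO3 = 0.87003 × (1/1) = 0.87003 mol
Mass of CaCO3 = 0.87003 mol × 100.09 g/mol = 87.08 g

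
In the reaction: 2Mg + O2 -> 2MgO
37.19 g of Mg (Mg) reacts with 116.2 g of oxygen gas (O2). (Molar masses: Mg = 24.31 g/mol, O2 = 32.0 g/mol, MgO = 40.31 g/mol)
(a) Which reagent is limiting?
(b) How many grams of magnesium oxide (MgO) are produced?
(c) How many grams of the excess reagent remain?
(a) Mg, (b) 61.67 g, (c) 91.72 g

Moles of Mg = 37.19 g ÷ 24.31 g/mol = 1.52982 mol
Moles of O2 = 116.2 g ÷ 32.0 g/mol = 3.63125 mol
Moles ÷ coefficient: Mg: 1.52982/2 = 0.7649, O2: 3.63125/1 = 3.631
(a) Mg has the smaller value, so Mg is the limiting reagent.
(b) Moles of MgO = 1.52982 mol Mg × (2/2) = 1.52982 mol; mass = 1.52982 mol × 40.31 g/mol = 61.67 g
(c) O2 consumed = 1.52982 × (1/2) = 0.764912 mol; remaining = 3.63125 − 0.764912 = 2.86634 mol; mass = 2.86634 mol × 32.0 g/mol = 91.72 g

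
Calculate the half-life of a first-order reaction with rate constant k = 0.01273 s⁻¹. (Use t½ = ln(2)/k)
54.45 s

t½ = ln(2)/k = 0.6931/0.01273 = 54.45 s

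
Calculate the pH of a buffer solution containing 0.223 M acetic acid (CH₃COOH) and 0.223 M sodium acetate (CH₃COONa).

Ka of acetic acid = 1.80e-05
pH = 4.74

pKa = -log(1.80e-05) = 4.74. pH = pKa + log([A⁻]/[HA]) = 4.74 + log(0.223/0.223)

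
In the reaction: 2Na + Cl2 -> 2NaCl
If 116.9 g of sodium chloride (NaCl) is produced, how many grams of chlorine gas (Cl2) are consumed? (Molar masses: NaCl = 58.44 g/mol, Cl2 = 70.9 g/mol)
Moles of NaCl = 116.9 g ÷ 58.44 g/mol = 2.00034 mol
Mole ratio: 1 mol Cl2 / 2 mol NaCl
Moles of Cl2 = 2.00034 × (1/2) = 1.00017 mol
Mass of Cl2 = 1.00017 mol × 70.9 g/mol = 70.91 g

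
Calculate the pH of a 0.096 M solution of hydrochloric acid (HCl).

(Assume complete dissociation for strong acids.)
pH = 1.02

[H⁺] = 0.096 M for strong acid. pH = -log[H⁺] = -log(0.096)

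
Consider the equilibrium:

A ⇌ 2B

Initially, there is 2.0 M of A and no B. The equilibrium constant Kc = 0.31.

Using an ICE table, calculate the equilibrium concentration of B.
[B] = 0.714 M

ICE: [A] = 2.0 − x, [B] = 2x.
Kc = (2x)²/(2.0 − x) = 0.31 ⇒ 4x² + 0.31x − 0.62 = 0.
x = (−0.31 + √(0.31² + 4·4·0.62))/(2·4) = (−0.31 + √10.016)/8 = 0.35685.
[B] = 2x = 0.714 M.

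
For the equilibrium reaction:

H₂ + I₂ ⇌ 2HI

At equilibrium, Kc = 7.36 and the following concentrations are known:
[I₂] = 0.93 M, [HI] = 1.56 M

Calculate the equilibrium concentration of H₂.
[H₂] = 0.3555 M

Kc = ([HI]^2) / ([H₂] × [I₂]) = 7.36
[H₂]^1 = (product terms)/(Kc · other reactant terms) = 2.4336 / (7.36 · 0.93) = 0.35554
[H₂] = 0.3555 M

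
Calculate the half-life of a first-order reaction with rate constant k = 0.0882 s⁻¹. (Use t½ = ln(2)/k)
7.86 s

t½ = ln(2)/k = 0.6931/0.0882 = 7.86 s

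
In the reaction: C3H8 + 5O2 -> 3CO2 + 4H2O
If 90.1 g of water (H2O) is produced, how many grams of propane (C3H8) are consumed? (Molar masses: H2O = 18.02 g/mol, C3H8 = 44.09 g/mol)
Moles of H2O = 90.1 g ÷ 18.02 g/mol = 5 mol
Mole ratio: 1 mol C3H8 / 4 mol H2O
Moles of C3H8 = 5 × (1/4) = 1.25 mol
Mass of C3H8 = 1.25 mol × 44.09 g/mol = 55.11 g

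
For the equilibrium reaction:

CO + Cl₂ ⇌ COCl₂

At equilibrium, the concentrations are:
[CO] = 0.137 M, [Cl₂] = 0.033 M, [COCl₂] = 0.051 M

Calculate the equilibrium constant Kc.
K_c = 11.2807

Kc = ([COCl₂]) / ([CO] × [Cl₂])
   = ((0.051)) / ((0.137)·(0.033))
   = 0.051 / 0.004521 = 11.2807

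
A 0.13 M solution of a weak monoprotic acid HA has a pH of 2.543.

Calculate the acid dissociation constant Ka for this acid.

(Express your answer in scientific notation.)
K_a = 6.45e-05

[H⁺] = 10^(−pH) = 10^(−2.543) = 2.864e-03 M. For HA ⇌ H⁺ + A⁻, Ka = x²/(C − x) = (2.864e-03)²/(0.13 − 2.864e-03) = 6.45e-05.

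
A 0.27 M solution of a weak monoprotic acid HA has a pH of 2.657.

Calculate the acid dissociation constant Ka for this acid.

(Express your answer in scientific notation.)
K_a = 1.81e-05

[H⁺] = 10^(−pH) = 10^(−2.657) = 2.203e-03 M. For HA ⇌ H⁺ + A⁻, Ka = x²/(C − x) = (2.203e-03)²/(0.27 − 2.203e-03) = 1.81e-05.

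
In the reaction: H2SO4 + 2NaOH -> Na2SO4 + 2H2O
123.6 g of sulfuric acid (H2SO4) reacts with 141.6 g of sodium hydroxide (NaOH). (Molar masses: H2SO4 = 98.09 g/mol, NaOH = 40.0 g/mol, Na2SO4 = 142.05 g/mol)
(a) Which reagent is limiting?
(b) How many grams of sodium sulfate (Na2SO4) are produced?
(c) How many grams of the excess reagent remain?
(a) H2SO4, (b) 179 g, (c) 40.79 g

Moles of H2SO4 = 123.6 g ÷ 98.09 g/mol = 1.26007 mol
Moles of NaOH = 141.6 g ÷ 40.0 g/mol = 3.54 mol
Moles ÷ coefficient: H2SO4: 1.26007/1 = 1.26, NaOH: 3.54/2 = 1.77
(a) H2SO4 has the smaller value, so H2SO4 is the limiting reagent.
(b) Moles of Na2SO4 = 1.26007 mol H2SO4 × (1/1) = 1.26007 mol; mass = 1.26007 mol × 142.05 g/mol = 179 g
(c) NaOH consumed = 1.26007 × (2/1) = 2.52013 mol; remaining = 3.54 − 2.52013 = 1.01987 mol; mass = 1.01987 mol × 40.0 g/mol = 40.79 g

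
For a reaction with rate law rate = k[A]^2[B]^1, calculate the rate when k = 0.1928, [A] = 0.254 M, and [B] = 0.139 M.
0.001729 M/s

rate = k·[A]^2·[B]^1 = 0.1928·(0.254)^2·(0.139)^1 = 0.1928·0.064516·0.139 = 0.001729 M/s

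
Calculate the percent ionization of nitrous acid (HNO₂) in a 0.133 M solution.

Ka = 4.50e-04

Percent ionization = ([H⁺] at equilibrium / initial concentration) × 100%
Percent ionization = 5.65%

Let x = [H⁺]. Ka = x²/(C - x) ⇒ x² + (4.50e-04)x - (4.50e-04)(0.133) = 0. x = 7.5145e-03. Percent = (7.5145e-03/0.133) × 100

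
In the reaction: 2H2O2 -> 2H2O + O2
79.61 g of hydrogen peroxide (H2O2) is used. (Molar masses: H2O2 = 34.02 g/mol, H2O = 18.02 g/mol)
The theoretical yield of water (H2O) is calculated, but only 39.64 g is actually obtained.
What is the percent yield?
Moles of H2O2 = 79.61 g ÷ 34.02 g/mol = 2.34009 mol
Mole ratio: 2 mol H2O / 2 mol H2O2
Moles of H2O = 2.34009 × (2/2) = 2.34009 mol
Theoretical yield = 2.34009 mol × 18.02 g/mol = 42.168 g
Actual yield = 39.64 g
Percent yield = (39.64 / 42.168) × 100% = 94.0%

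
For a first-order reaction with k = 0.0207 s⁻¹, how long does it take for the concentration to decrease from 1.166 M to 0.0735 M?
133.53 s

From ln[A] = ln[A]₀ - k·t: t = ln([A]₀/[A])/k = ln(1.166/0.0735)/0.0207 = ln(15.8639)/0.0207 = 2.7640/0.0207 = 133.53 s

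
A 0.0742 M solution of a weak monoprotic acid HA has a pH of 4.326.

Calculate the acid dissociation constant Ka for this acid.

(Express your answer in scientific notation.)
K_a = 3.01e-08

[H⁺] = 10^(−pH) = 10^(−4.326) = 4.721e-05 M. For HA ⇌ H⁺ + A⁻, Ka = x²/(C − x) = (4.721e-05)²/(0.0742 − 4.721e-05) = 3.01e-08.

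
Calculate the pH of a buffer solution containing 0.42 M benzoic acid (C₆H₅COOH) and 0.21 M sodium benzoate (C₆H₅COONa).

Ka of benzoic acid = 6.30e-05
pH = 3.90

pKa = -log(6.30e-05) = 4.20. pH = pKa + log([A⁻]/[HA]) = 4.20 + log(0.21/0.42)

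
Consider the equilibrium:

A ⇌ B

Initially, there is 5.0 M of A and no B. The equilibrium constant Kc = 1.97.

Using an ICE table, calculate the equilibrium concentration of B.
[B] = 3.316 M

ICE: [A] = 5.0 − x, [B] = x.
Kc = x/(5.0 − x) = 1.97 ⇒ x = 1.97·5.0/(1 + 1.97) = 9.85/2.97 = 3.316.
[B] = x = 3.316 M.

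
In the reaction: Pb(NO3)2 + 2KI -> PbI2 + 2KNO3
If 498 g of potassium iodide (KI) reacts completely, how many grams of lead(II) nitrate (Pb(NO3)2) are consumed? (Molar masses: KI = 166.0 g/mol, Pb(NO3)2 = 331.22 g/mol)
Moles of KI = 498 g ÷ 166.0 g/mol = 3 mol
Mole ratio: 1 mol Pb(NO3)2 / 2 mol KI
Moles of Pb(NO3)2 = 3 × (1/2) = 1.5 mol
Mass of Pb(NO3)2 = 1.5 mol × 331.22 g/mol = 496.8 g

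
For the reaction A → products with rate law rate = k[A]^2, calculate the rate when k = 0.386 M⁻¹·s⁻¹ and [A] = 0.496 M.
0.09496 M/s

rate = k·[A]^2 = 0.386·(0.496)^2 = 0.386·0.246016 = 0.09496 M/s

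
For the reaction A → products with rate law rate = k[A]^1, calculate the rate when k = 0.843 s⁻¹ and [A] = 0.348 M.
0.2934 M/s

rate = k·[A]^1 = 0.843·(0.348)^1 = 0.843·0.348 = 0.2934 M/s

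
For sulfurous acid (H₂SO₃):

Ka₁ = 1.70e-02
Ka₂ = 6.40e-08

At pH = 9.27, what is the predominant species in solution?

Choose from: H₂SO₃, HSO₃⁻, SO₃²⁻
SO₃²⁻

pKa1 = 1.77, pKa2 = 7.19. Each pKa is the crossover between adjacent species; pH = 9.27 lies in the region where SO₃²⁻ predominates.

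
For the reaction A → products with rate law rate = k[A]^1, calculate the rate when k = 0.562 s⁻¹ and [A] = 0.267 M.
0.1501 M/s

rate = k·[A]^1 = 0.562·(0.267)^1 = 0.562·0.267 = 0.1501 M/s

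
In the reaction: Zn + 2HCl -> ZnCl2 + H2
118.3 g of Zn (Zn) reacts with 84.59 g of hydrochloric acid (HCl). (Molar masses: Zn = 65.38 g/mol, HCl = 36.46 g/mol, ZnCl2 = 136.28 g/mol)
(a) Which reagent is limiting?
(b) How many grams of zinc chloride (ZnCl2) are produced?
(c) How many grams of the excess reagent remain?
(a) HCl, (b) 158.1 g, (c) 42.46 g

Moles of Zn = 118.3 g ÷ 65.38 g/mol = 1.80942 mol
Moles of HCl = 84.59 g ÷ 36.46 g/mol = 2.32008 mol
Moles ÷ coefficient: Zn: 1.80942/1 = 1.809, HCl: 2.32008/2 = 1.16
(a) HCl has the smaller value, so HCl is the limiting reagent.
(b) Moles of ZnCl2 = 2.32008 mol HCl × (1/2) = 1.16004 mol; mass = 1.16004 mol × 136.28 g/mol = 158.1 g
(c) Zn consumed = 2.32008 × (1/2) = 1.16004 mol; remaining = 1.80942 − 1.16004 = 0.649383 mol; mass = 0.649383 mol × 65.38 g/mol = 42.46 g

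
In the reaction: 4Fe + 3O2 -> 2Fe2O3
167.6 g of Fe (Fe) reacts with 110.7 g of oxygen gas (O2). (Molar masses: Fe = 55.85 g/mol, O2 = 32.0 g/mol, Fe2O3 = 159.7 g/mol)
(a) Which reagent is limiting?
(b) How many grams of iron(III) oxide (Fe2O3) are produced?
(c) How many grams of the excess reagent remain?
(a) Fe, (b) 239.6 g, (c) 38.68 g

Moles of Fe = 167.6 g ÷ 55.85 g/mol = 3.0009 mol
Moles of O2 = 110.7 g ÷ 32.0 g/mol = 3.45938 mol
Moles ÷ coefficient: Fe: 3.0009/4 = 0.7502, O2: 3.45938/3 = 1.153
(a) Fe has the smaller value, so Fe is the limiting reagent.
(b) Moles of Fe2O3 = 3.0009 mol Fe × (2/4) = 1.50045 mol; mass = 1.50045 mol × 159.7 g/mol = 239.6 g
(c) O2 consumed = 3.0009 × (3/4) = 2.25067 mol; remaining = 3.45938 − 2.25067 = 1.2087 mol; mass = 1.2087 mol × 32.0 g/mol = 38.68 g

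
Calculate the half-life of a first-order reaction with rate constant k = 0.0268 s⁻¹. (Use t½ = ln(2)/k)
25.86 s

t½ = ln(2)/k = 0.6931/0.0268 = 25.86 s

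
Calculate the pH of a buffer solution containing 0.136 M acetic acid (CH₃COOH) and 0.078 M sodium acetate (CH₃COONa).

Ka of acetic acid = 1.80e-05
pH = 4.50

pKa = -log(1.80e-05) = 4.74. pH = pKa + log([A⁻]/[HA]) = 4.74 + log(0.078/0.136)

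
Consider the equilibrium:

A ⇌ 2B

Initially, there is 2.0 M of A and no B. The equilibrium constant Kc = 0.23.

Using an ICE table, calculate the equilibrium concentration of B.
[B] = 0.623 M

ICE: [A] = 2.0 − x, [B] = 2x.
Kc = (2x)²/(2.0 − x) = 0.23 ⇒ 4x² + 0.23x − 0.46 = 0.
x = (−0.23 + √(0.23² + 4·4·0.46))/(2·4) = (−0.23 + √7.4129)/8 = 0.31158.
[B] = 2x = 0.623 M.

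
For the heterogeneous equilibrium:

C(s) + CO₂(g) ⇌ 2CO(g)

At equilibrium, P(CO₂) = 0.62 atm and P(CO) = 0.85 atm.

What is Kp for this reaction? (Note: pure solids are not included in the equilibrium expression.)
K_p = 1.165

Solid C is excluded.
Kp = P(CO)²/P(CO₂) = (0.85)²/0.62 = 0.7225/0.62 = 1.165.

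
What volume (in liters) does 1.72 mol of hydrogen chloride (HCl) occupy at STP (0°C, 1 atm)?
At STP, 1 mol of gas occupies 22.4 L
Volume = 1.72 mol × 22.4 L/mol = 38.53 L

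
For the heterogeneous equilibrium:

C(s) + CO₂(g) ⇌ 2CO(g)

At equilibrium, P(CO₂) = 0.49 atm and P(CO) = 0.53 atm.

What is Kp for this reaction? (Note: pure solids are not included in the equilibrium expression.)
K_p = 0.573

Solid C is excluded.
Kp = P(CO)²/P(CO₂) = (0.53)²/0.49 = 0.2809/0.49 = 0.573.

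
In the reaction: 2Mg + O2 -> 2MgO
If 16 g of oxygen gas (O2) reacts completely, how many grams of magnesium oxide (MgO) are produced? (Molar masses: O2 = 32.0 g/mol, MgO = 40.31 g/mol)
Moles of O2 = 16 g ÷ 32.0 g/mol = 0.5 mol
Mole ratio: 2 mol MgO / 1 mol O2
Moles of MgO = 0.5 × (2/1) = 1 mol
Mass of MgO = 1 mol × 40.31 g/mol = 40.31 g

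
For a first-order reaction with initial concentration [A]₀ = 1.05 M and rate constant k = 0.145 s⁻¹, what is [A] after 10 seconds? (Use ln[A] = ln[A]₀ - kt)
0.2463 M

ln[A] = ln[A]₀ - k·t = ln(1.05) - (0.145)·(10) = 0.0488 - 1.4500 = -1.4012
[A] = e^(-1.4012) = 0.2463 M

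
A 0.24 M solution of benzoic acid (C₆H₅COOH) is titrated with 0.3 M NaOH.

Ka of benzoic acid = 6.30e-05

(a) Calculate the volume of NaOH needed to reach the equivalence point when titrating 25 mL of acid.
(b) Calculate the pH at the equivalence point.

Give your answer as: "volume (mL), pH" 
V = 20.0 mL, pH = 8.66

(a) At equivalence: moles acid = moles base.
moles acid = 0.24 × 0.025 = 0.006 mol; V_NaOH = 0.006/0.3 = 0.02 L = 20.0 mL.
(b) At equivalence, all acid → conjugate base A⁻ at [A⁻] = 0.006/0.045 = 0.1333 M.
Kb = Kw/Ka = 1.0e-14/6.30e-05 = 1.587e-10; [OH⁻] = √(Kb·[A⁻]) = 4.600e-06; pOH = 5.34; pH = 14 − pOH = 8.66.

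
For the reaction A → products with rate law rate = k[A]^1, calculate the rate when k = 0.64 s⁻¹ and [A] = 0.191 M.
0.1222 M/s

rate = k·[A]^1 = 0.64·(0.191)^1 = 0.64·0.191 = 0.1222 M/s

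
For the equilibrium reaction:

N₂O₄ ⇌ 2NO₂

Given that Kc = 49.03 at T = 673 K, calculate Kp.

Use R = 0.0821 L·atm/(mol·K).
K_p = 2.71e+03

Δn = (moles gaseous products) − (moles gaseous reactants) = 1
T = 673 K; RT = 0.0821 × 673 = 55.2533
Kp = Kc·(RT)^Δn = 49.03 × (55.2533)^1 = 49.03 × 55.2533 = 2.71e+03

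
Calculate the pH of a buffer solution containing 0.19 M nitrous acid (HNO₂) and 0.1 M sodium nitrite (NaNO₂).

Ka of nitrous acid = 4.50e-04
pH = 3.07

pKa = -log(4.50e-04) = 3.35. pH = pKa + log([A⁻]/[HA]) = 3.35 + log(0.1/0.19)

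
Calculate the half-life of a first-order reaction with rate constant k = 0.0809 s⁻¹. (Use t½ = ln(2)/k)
8.57 s

t½ = ln(2)/k = 0.6931/0.0809 = 8.57 s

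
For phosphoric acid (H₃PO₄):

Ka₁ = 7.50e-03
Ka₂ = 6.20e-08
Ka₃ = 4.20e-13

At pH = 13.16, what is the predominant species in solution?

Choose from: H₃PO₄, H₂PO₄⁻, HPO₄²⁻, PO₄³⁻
PO₄³⁻

pKa1 = 2.12, pKa2 = 7.21, pKa3 = 12.38. Each pKa is the crossover between adjacent species; pH = 13.16 lies in the region where PO₄³⁻ predominates.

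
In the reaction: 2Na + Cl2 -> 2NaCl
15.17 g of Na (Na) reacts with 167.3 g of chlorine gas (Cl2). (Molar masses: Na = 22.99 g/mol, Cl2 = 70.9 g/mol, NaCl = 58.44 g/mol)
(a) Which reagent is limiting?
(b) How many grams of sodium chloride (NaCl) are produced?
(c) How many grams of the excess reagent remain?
(a) Na, (b) 38.56 g, (c) 143.9 g

Moles of Na = 15.17 g ÷ 22.99 g/mol = 0.659852 mol
Moles of Cl2 = 167.3 g ÷ 70.9 g/mol = 2.35966 mol
Moles ÷ coefficient: Na: 0.659852/2 = 0.3299, Cl2: 2.35966/1 = 2.36
(a) Na has the smaller value, so Na is the limiting reagent.
(b) Moles of NaCl = 0.659852 mol Na × (2/2) = 0.659852 mol; mass = 0.659852 mol × 58.44 g/mol = 38.56 g
(c) Cl2 consumed = 0.659852 × (1/2) = 0.329926 mol; remaining = 2.35966 − 0.329926 = 2.02974 mol; mass = 2.02974 mol × 70.9 g/mol = 143.9 g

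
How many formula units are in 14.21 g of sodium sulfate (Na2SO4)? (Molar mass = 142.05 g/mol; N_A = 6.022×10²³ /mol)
Moles = 14.21 g ÷ 142.05 g/mol = 0.100035 mol
Formula units = 0.100035 mol × 6.022×10²³ /mol = 6.024e+22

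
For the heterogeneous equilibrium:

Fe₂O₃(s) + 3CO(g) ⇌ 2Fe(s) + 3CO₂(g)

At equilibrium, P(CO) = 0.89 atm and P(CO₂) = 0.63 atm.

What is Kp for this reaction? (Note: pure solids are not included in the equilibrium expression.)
K_p = 0.355

Solids (Fe₂O₃, Fe) are excluded.
Kp = P(CO₂)³/P(CO)³ = (0.63)³/(0.89)³ = 0.25/0.705 = 0.355.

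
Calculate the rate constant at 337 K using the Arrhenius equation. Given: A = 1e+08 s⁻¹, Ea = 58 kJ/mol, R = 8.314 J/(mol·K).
1.02e-01 s⁻¹

k = A·exp(-Ea/(R·T)) = 1e+08·exp(-58000/(8.314·337)) = 1e+08·exp(-20.7008) = 1e+08·1.0227e-09 = 1.02e-01 s⁻¹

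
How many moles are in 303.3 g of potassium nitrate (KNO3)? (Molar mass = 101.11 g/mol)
Moles = 303.3 g ÷ 101.11 g/mol = 3 mol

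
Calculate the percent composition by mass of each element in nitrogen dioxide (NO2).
N: 30.45%, O: 69.55%

Molar mass of NO2 = 46.01 g/mol
% N = (1 × 14.01) / 46.01 × 100% = 14.01 / 46.01 × 100% = 30.45%
% O = (2 × 16.0) / 46.01 × 100% = 32 / 46.01 × 100% = 69.55%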